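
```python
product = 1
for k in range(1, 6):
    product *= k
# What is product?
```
Trace:
  product=1
  product=1, k=1
  product=2, k=2
  product=6, k=3
  product=24, k=4
  product=120, k=5

Final answer: 120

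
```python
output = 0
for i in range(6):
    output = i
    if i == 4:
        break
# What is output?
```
Trace:
  output=0
  output=0, i=0
  output=1, i=1
  output=2, i=2
  output=3, i=3
  output=4, i=4

Final answer: 4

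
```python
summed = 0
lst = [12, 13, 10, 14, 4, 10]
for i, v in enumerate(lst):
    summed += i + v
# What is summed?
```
Trace:
  summed=0
  summed=12, i=0, v=12
  summed=26, i=1, v=13
  summed=38, i=2, v=10
  summed=55, i=3, v=14
  summed=63, i=4, v=4
  summed=78, i=5, v=10

Final answer: 78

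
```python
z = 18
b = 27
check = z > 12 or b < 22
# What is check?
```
Trace:
  z=18
  z=18, b=27
  z=18, b=27, check=True

Final answer: True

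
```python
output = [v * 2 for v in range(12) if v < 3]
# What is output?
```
Trace:
  v=0
  v=1
  v=2
  v=3
  v=4
  v=5
  v=6
  v=7
  v=8
  v=9
  v=10
  v=11
  output=[0, 2, 4]

Final answer: [0, 2, 4]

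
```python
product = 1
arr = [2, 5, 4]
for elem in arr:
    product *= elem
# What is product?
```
Trace:
  product=1
  product=2, elem=2
  product=10, elem=5
  product=40, elem=4

Final answer: 40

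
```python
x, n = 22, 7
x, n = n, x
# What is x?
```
Trace:
  x=22, n=7
  x=7, n=22

Final answer: 7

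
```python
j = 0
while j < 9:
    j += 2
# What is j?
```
Trace:
  j=0
  j=2
  j=4
  j=6
  j=8
  j=10

Final answer: 10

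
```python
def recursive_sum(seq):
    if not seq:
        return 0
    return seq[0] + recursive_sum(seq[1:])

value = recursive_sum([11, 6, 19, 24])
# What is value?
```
Call trace:
recursive_sum(seq=[11, 6, 19, 24])
  recursive_sum(seq=[6, 19, 24])
    recursive_sum(seq=[19, 24])
      recursive_sum(seq=[24])
        recursive_sum(seq=[])
        -> return 0
      -> return 24
    -> return 43
  -> return 49
-> return 60

Final answer: 60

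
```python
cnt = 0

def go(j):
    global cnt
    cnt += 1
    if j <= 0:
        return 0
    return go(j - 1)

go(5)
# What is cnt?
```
Call trace:
go(j=5)
  go(j=4)
    go(j=3)
      go(j=2)
        go(j=1)
          go(j=0)
          -> return 0
        -> return 0
      -> return 0
    -> return 0
  -> return 0
-> return 0

cnt is incremented once per call. go is entered once for each j = 5, 4, 3, 2, 1, 0 (the j <= 0 call returns without recursing), i.e. 5 + 1 calls.
cnt = 6

Final answer: 6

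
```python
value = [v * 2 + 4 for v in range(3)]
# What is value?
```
Trace:
  v=0
  v=1
  v=2
  value=[4, 6, 8]

Final answer: [4, 6, 8]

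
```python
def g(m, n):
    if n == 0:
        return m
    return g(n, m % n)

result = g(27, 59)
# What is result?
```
Call trace:
g(m=27, n=59)
  g(m=59, n=27)
    g(m=27, n=5)
      g(m=5, n=2)
        g(m=2, n=1)
          g(m=1, n=0)
          -> return 1
        -> return 1
      -> return 1
    -> return 1
  -> return 1
-> return 1

Final answer: 1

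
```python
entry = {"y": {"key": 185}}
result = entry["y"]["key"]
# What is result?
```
Trace:
  entry={'y': {'key': 185}}
  entry={'y': {'key': 185}}, result=185

Final answer: 185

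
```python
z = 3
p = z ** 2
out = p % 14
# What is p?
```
Trace:
  z=3
  z=3, p=9
  z=3, p=9, out=9

Final answer: 9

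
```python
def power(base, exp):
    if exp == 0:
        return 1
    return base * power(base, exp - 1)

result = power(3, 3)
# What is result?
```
Call trace:
power(base=3, exp=3)
  power(base=3, exp=2)
    power(base=3, exp=1)
      power(base=3, exp=0)
      -> return 1
    -> return 3
  -> return 9
-> return 27

Final answer: 27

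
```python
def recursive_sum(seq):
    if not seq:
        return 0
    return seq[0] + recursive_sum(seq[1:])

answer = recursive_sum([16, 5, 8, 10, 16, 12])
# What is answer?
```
Call trace:
recursive_sum(seq=[16, 5, 8, 10, 16, 12])
  recursive_sum(seq=[5, 8, 10, 16, 12])
    recursive_sum(seq=[8, 10, 16, 12])
      recursive_sum(seq=[10, 16, 12])
        recursive_sum(seq=[16, 12])
          recursive_sum(seq=[12])
            recursive_sum(seq=[])
            -> return 0
          -> return 12
        -> return 28
      -> return 38
    -> return 46
  -> return 51
-> return 67

Final answer: 67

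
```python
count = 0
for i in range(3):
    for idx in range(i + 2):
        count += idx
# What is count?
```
Trace:
  count=0
  count=0, i=0, idx=0
  count=1, i=0, idx=1
  count=1, i=1, idx=0
  count=2, i=1, idx=1
  count=4, i=1, idx=2
  count=4, i=2, idx=0
  count=5, i=2, idx=1
  count=7, i=2, idx=2
  count=10, i=2, idx=3

Final answer: 10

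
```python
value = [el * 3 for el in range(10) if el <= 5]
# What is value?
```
Trace:
  el=0
  el=1
  el=2
  el=3
  el=4
  el=5
  el=6
  el=7
  el=8
  el=9
  value=[0, 3, 6, 9, 12, 15]

Final answer: [0, 3, 6, 9, 12, 15]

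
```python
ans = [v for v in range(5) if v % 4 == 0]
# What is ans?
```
Trace:
  v=0
  v=1
  v=2
  v=3
  v=4
  ans=[0, 4]

Final answer: [0, 4]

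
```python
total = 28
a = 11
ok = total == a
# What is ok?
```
Trace:
  total=28
  total=28, a=11
  total=28, a=11, ok=False

Final answer: False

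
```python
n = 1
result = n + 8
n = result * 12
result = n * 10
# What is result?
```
Trace:
  n=1
  n=1, result=9
  n=108, result=9
  n=108, result=1080

Final answer: 1080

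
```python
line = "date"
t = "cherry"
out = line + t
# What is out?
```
Trace:
  line='date'
  line='date', t='cherry'
  line='date', t='cherry', out='datecherry'

Final answer: 'datecherry'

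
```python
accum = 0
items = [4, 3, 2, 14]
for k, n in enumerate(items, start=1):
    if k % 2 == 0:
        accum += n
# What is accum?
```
Trace:
  accum=0
  accum=0, k=1, n=4
  accum=3, k=2, n=3
  accum=3, k=3, n=2
  accum=17, k=4, n=14

Final answer: 17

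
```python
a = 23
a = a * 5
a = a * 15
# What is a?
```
Trace:
  a=23
  a=115
  a=1725

Final answer: 1725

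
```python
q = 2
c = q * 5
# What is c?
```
Trace:
  q=2
  q=2, c=10

Final answer: 10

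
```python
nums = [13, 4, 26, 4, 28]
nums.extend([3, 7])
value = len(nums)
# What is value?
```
Trace:
  nums=[13, 4, 26, 4, 28]
  nums=[13, 4, 26, 4, 28, 3, 7]
  nums=[13, 4, 26, 4, 28, 3, 7], value=7

Final answer: 7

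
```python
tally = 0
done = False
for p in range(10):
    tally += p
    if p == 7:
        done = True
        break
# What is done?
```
Trace:
  tally=0
  tally=0, done=False
  tally=0, done=False, p=0
  tally=1, done=False, p=1
  tally=3, done=False, p=2
  tally=6, done=False, p=3
  tally=10, done=False, p=4
  tally=15, done=False, p=5
  tally=21, done=False, p=6
  tally=28, done=True, p=7

Final answer: True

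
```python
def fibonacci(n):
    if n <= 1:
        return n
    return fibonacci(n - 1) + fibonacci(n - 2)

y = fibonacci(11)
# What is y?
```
Call trace (a repeated sub-call is expanded the first time; later identical calls just restate its return value):
fibonacci(n=11)
  fibonacci(n=10)
    fibonacci(n=9)
      fibonacci(n=8)
        fibonacci(n=7)
          fibonacci(n=6)
            fibonacci(n=5)
              fibonacci(n=4)
                fibonacci(n=3)
                  fibonacci(n=2)
                    fibonacci(n=1)
                    -> return 1
                    fibonacci(n=0)
                    -> return 0
                  -> return 1
                  fibonacci(n=1)
                  -> return 1
                -> return 2
                fibonacci(n=2) -> return 1  (same call as traced above)
              -> return 3
              fibonacci(n=3) -> return 2  (same call as traced above)
            -> return 5
            fibonacci(n=4) -> return 3  (same call as traced above)
          -> return 8
          fibonacci(n=5) -> return 5  (same call as traced above)
        -> return 13
        fibonacci(n=6) -> return 8  (same call as traced above)
      -> return 21
      fibonacci(n=7) -> return 13  (same call as traced above)
    -> return 34
    fibonacci(n=8) -> return 21  (same call as traced above)
  -> return 55
  fibonacci(n=9) -> return 34  (same call as traced above)
-> return 89

Final answer: 89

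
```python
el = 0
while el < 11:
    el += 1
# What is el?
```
Trace:
  el=0
  el=1
  el=2
  el=3
  el=4
  el=5
  el=6
  el=7
  el=8
  el=9
  el=10
  el=11

Final answer: 11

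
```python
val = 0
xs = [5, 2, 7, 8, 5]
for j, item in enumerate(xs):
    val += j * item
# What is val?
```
Trace:
  val=0
  val=0, j=0, item=5
  val=2, j=1, item=2
  val=16, j=2, item=7
  val=40, j=3, item=8
  val=60, j=4, item=5

Final answer: 60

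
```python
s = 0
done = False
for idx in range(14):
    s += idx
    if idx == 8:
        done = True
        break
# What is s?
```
Trace:
  s=0
  s=0, done=False
  s=0, done=False, idx=0
  s=1, done=False, idx=1
  s=3, done=False, idx=2
  s=6, done=False, idx=3
  s=10, done=False, idx=4
  s=15, done=False, idx=5
  s=21, done=False, idx=6
  s=28, done=False, idx=7
  s=36, done=True, idx=8

Final answer: 36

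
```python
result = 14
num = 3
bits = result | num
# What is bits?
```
Trace:
  result=14
  result=14, num=3
  result=14, num=3, bits=15

Final answer: 15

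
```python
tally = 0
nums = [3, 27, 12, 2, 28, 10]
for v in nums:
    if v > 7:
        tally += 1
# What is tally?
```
Trace:
  tally=0
  tally=0, v=3
  tally=1, v=27
  tally=2, v=12
  tally=2, v=2
  tally=3, v=28
  tally=4, v=10

Final answer: 4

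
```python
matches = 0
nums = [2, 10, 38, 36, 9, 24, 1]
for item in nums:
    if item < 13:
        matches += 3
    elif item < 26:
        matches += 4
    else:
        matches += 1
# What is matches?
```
Trace:
  matches=0
  matches=3, item=2
  matches=6, item=10
  matches=7, item=38
  matches=8, item=36
  matches=11, item=9
  matches=15, item=24
  matches=18, item=1

Final answer: 18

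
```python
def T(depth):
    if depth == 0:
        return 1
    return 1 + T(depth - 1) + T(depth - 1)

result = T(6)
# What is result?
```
Call trace (a repeated sub-call is expanded the first time; later identical calls just restate its return value):
T(depth=6)
  T(depth=5)
    T(depth=4)
      T(depth=3)
        T(depth=2)
          T(depth=1)
            T(depth=0)
            -> return 1
            T(depth=0)
            -> return 1
          -> return 3
          T(depth=1) -> return 3  (same call as traced above)
        -> return 7
        T(depth=2) -> return 7  (same call as traced above)
      -> return 15
      T(depth=3) -> return 15  (same call as traced above)
    -> return 31
    T(depth=4) -> return 31  (same call as traced above)
  -> return 63
  T(depth=5) -> return 63  (same call as traced above)
-> return 127

Final answer: 127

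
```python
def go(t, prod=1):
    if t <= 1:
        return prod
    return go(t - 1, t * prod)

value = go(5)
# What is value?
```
Call trace:
go(t=5, prod=1)
  go(t=4, prod=5)
    go(t=3, prod=20)
      go(t=2, prod=60)
        go(t=1, prod=120)
        -> return 120
      -> return 120
    -> return 120
  -> return 120
-> return 120

Final answer: 120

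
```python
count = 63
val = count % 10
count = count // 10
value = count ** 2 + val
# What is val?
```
Trace:
  count=63
  count=63, val=3
  count=6, val=3
  count=6, val=3, value=39

Final answer: 3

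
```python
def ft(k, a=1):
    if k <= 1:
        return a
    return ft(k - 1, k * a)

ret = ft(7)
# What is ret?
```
Call trace:
ft(k=7, a=1)
  ft(k=6, a=7)
    ft(k=5, a=42)
      ft(k=4, a=210)
        ft(k=3, a=840)
          ft(k=2, a=2520)
            ft(k=1, a=5040)
            -> return 5040
          -> return 5040
        -> return 5040
      -> return 5040
    -> return 5040
  -> return 5040
-> return 5040

Final answer: 5040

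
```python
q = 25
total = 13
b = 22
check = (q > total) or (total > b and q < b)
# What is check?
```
Trace:
  q=25
  q=25, total=13
  q=25, total=13, b=22
  q=25, total=13, b=22, check=True

Final answer: True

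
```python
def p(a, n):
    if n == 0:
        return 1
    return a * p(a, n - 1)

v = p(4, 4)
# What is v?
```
Call trace:
p(a=4, n=4)
  p(a=4, n=3)
    p(a=4, n=2)
      p(a=4, n=1)
        p(a=4, n=0)
        -> return 1
      -> return 4
    -> return 16
  -> return 64
-> return 256

Final answer: 256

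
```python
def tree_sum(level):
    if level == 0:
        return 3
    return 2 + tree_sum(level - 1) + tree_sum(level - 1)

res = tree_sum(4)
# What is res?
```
Call trace (a repeated sub-call is expanded the first time; later identical calls just restate its return value):
tree_sum(level=4)
  tree_sum(level=3)
    tree_sum(level=2)
      tree_sum(level=1)
        tree_sum(level=0)
        -> return 3
        tree_sum(level=0)
        -> return 3
      -> return 8
      tree_sum(level=1) -> return 8  (same call as traced above)
    -> return 18
    tree_sum(level=2) -> return 18  (same call as traced above)
  -> return 38
  tree_sum(level=3) -> return 38  (same call as traced above)
-> return 78

Final answer: 78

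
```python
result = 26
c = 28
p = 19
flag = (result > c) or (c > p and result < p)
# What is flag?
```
Trace:
  result=26
  result=26, c=28
  result=26, c=28, p=19
  result=26, c=28, p=19, flag=False

Final answer: False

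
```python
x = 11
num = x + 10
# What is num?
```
Trace:
  x=11
  x=11, num=21

Final answer: 21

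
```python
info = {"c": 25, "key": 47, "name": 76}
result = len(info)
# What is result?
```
Trace:
  info={'c': 25, 'key': 47, 'name': 76}
  info={'c': 25, 'key': 47, 'name': 76}, result=3

Final answer: 3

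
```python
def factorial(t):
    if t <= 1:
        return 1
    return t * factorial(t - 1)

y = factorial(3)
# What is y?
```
Call trace:
factorial(t=3)
  factorial(t=2)
    factorial(t=1)
    -> return 1
  -> return 2
-> return 6

Final answer: 6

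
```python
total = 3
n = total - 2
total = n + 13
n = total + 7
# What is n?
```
Trace:
  total=3
  total=3, n=1
  total=14, n=1
  total=14, n=21

Final answer: 21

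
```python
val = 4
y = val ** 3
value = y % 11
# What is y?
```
Trace:
  val=4
  val=4, y=64
  val=4, y=64, value=9

Final answer: 64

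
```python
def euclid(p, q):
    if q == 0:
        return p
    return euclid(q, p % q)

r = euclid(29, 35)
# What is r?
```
Call trace:
euclid(p=29, q=35)
  euclid(p=35, q=29)
    euclid(p=29, q=6)
      euclid(p=6, q=5)
        euclid(p=5, q=1)
          euclid(p=1, q=0)
          -> return 1
        -> return 1
      -> return 1
    -> return 1
  -> return 1
-> return 1

Final answer: 1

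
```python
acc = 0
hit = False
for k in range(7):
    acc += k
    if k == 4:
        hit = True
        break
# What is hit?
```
Trace:
  acc=0
  acc=0, hit=False
  acc=0, hit=False, k=0
  acc=1, hit=False, k=1
  acc=3, hit=False, k=2
  acc=6, hit=False, k=3
  acc=10, hit=True, k=4

Final answer: True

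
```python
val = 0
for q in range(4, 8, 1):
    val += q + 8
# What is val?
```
Trace:
  val=0
  val=12, q=4
  val=25, q=5
  val=39, q=6
  val=54, q=7

Final answer: 54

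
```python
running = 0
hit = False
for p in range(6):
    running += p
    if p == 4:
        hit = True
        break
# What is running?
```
Trace:
  running=0
  running=0, hit=False
  running=0, hit=False, p=0
  running=1, hit=False, p=1
  running=3, hit=False, p=2
  running=6, hit=False, p=3
  running=10, hit=True, p=4

Final answer: 10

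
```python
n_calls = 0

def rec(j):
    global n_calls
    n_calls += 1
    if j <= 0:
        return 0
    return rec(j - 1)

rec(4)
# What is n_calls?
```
Call trace:
rec(j=4)
  rec(j=3)
    rec(j=2)
      rec(j=1)
        rec(j=0)
        -> return 0
      -> return 0
    -> return 0
  -> return 0
-> return 0

n_calls is incremented once per call. rec is entered once for each j = 4, 3, 2, 1, 0 (the j <= 0 call returns without recursing), i.e. 4 + 1 calls.
n_calls = 5

Final answer: 5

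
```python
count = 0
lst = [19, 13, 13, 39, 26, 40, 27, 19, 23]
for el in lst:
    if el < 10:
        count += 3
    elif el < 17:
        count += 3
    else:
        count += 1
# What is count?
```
Trace:
  count=0
  count=1, el=19
  count=4, el=13
  count=7, el=13
  count=8, el=39
  count=9, el=26
  count=10, el=40
  count=11, el=27
  count=12, el=19
  count=13, el=23

Final answer: 13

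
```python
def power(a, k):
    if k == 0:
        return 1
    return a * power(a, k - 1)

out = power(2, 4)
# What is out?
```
Call trace:
power(a=2, k=4)
  power(a=2, k=3)
    power(a=2, k=2)
      power(a=2, k=1)
        power(a=2, k=0)
        -> return 1
      -> return 2
    -> return 4
  -> return 8
-> return 16

Final answer: 16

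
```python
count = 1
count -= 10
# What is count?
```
Trace:
  count=1
  count=-9

Final answer: -9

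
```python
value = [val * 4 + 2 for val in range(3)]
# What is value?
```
Trace:
  val=0
  val=1
  val=2
  value=[2, 6, 10]

Final answer: [2, 6, 10]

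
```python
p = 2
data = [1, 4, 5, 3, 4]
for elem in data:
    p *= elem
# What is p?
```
Trace:
  p=2
  p=2, elem=1
  p=8, elem=4
  p=40, elem=5
  p=120, elem=3
  p=480, elem=4

Final answer: 480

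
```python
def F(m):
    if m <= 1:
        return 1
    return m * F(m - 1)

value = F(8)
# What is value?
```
Call trace:
F(m=8)
  F(m=7)
    F(m=6)
      F(m=5)
        F(m=4)
          F(m=3)
            F(m=2)
              F(m=1)
              -> return 1
            -> return 2
          -> return 6
        -> return 24
      -> return 120
    -> return 720
  -> return 5040
-> return 40320

Final answer: 40320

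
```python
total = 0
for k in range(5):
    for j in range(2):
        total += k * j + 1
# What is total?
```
Trace:
  total=0
  total=1, k=0, j=0
  total=2, k=0, j=1
  total=3, k=1, j=0
  total=5, k=1, j=1
  total=6, k=2, j=0
  total=9, k=2, j=1
  total=10, k=3, j=0
  total=14, k=3, j=1
  total=15, k=4, j=0
  total=20, k=4, j=1

Final answer: 20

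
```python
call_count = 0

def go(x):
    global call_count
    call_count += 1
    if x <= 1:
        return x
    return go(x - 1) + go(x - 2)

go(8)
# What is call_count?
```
Call trace (a repeated sub-call is expanded the first time; later identical calls just restate its return value):
go(x=8)
  go(x=7)
    go(x=6)
      go(x=5)
        go(x=4)
          go(x=3)
            go(x=2)
              go(x=1)
              -> return 1
              go(x=0)
              -> return 0
            -> return 1
            go(x=1)
            -> return 1
          -> return 2
          go(x=2) -> return 1  (same call as traced above)
        -> return 3
        go(x=3) -> return 2  (same call as traced above)
      -> return 5
      go(x=4) -> return 3  (same call as traced above)
    -> return 8
    go(x=5) -> return 5  (same call as traced above)
  -> return 13
  go(x=6) -> return 8  (same call as traced above)
-> return 21

call_count is incremented once per call, so count the calls in each subtree. Let C(x) = number of calls made by go(x).
C(0) = C(1) = 1 (base case, no recursion); C(x) = 1 + C(x - 1) + C(x - 2) otherwise.
C(2) = 1 + C(1) + C(0) = 1 + 1 + 1 = 3
C(3) = 1 + C(2) + C(1) = 1 + 3 + 1 = 5
C(4) = 1 + C(3) + C(2) = 1 + 5 + 3 = 9
C(5) = 1 + C(4) + C(3) = 1 + 9 + 5 = 15
C(6) = 1 + C(5) + C(4) = 1 + 15 + 9 = 25
C(7) = 1 + C(6) + C(5) = 1 + 25 + 15 = 41
C(8) = 1 + C(7) + C(6) = 1 + 41 + 25 = 67
call_count = C(8) = 67

Final answer: 67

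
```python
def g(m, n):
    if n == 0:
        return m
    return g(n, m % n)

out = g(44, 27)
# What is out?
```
Call trace:
g(m=44, n=27)
  g(m=27, n=17)
    g(m=17, n=10)
      g(m=10, n=7)
        g(m=7, n=3)
          g(m=3, n=1)
            g(m=1, n=0)
            -> return 1
          -> return 1
        -> return 1
      -> return 1
    -> return 1
  -> return 1
-> return 1

Final answer: 1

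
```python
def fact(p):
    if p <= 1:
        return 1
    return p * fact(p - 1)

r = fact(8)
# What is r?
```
Call trace:
fact(p=8)
  fact(p=7)
    fact(p=6)
      fact(p=5)
        fact(p=4)
          fact(p=3)
            fact(p=2)
              fact(p=1)
              -> return 1
            -> return 2
          -> return 6
        -> return 24
      -> return 120
    -> return 720
  -> return 5040
-> return 40320

Final answer: 40320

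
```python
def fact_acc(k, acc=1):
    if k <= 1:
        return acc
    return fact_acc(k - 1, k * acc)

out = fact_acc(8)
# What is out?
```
Call trace:
fact_acc(k=8, acc=1)
  fact_acc(k=7, acc=8)
    fact_acc(k=6, acc=56)
      fact_acc(k=5, acc=336)
        fact_acc(k=4, acc=1680)
          fact_acc(k=3, acc=6720)
            fact_acc(k=2, acc=20160)
              fact_acc(k=1, acc=40320)
              -> return 40320
            -> return 40320
          -> return 40320
        -> return 40320
      -> return 40320
    -> return 40320
  -> return 40320
-> return 40320

Final answer: 40320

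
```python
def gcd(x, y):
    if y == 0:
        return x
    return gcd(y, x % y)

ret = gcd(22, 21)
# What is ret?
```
Call trace:
gcd(x=22, y=21)
  gcd(x=21, y=1)
    gcd(x=1, y=0)
    -> return 1
  -> return 1
-> return 1

Final answer: 1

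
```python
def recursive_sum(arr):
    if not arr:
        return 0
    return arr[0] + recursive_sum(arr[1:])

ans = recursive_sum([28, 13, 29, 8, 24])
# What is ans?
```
Call trace:
recursive_sum(arr=[28, 13, 29, 8, 24])
  recursive_sum(arr=[13, 29, 8, 24])
    recursive_sum(arr=[29, 8, 24])
      recursive_sum(arr=[8, 24])
        recursive_sum(arr=[24])
          recursive_sum(arr=[])
          -> return 0
        -> return 24
      -> return 32
    -> return 61
  -> return 74
-> return 102

Final answer: 102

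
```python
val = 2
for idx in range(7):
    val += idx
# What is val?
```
Trace:
  val=2
  val=2, idx=0
  val=3, idx=1
  val=5, idx=2
  val=8, idx=3
  val=12, idx=4
  val=17, idx=5
  val=23, idx=6

Final answer: 23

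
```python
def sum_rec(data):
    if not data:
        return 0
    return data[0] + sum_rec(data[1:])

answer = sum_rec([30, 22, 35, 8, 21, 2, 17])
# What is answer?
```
Call trace:
sum_rec(data=[30, 22, 35, 8, 21, 2, 17])
  sum_rec(data=[22, 35, 8, 21, 2, 17])
    sum_rec(data=[35, 8, 21, 2, 17])
      sum_rec(data=[8, 21, 2, 17])
        sum_rec(data=[21, 2, 17])
          sum_rec(data=[2, 17])
            sum_rec(data=[17])
              sum_rec(data=[])
              -> return 0
            -> return 17
          -> return 19
        -> return 40
      -> return 48
    -> return 83
  -> return 105
-> return 135

Final answer: 135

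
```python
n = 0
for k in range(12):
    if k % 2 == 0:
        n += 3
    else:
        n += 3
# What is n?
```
Trace:
  n=0
  n=3, k=0
  n=6, k=1
  n=9, k=2
  n=12, k=3
  n=15, k=4
  n=18, k=5
  n=21, k=6
  n=24, k=7
  n=27, k=8
  n=30, k=9
  n=33, k=10
  n=36, k=11

Final answer: 36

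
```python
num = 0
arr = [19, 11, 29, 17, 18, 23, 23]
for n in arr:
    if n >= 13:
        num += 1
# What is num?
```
Trace:
  num=0
  num=1, n=19
  num=1, n=11
  num=2, n=29
  num=3, n=17
  num=4, n=18
  num=5, n=23
  num=6, n=23

Final answer: 6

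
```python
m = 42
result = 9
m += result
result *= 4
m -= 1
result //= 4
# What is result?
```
Trace:
  m=42
  m=42, result=9
  m=51, result=9
  m=51, result=36
  m=50, result=36
  m=50, result=9

Final answer: 9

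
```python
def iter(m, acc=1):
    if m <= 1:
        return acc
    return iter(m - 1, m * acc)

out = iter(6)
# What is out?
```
Call trace:
iter(m=6, acc=1)
  iter(m=5, acc=6)
    iter(m=4, acc=30)
      iter(m=3, acc=120)
        iter(m=2, acc=360)
          iter(m=1, acc=720)
          -> return 720
        -> return 720
      -> return 720
    -> return 720
  -> return 720
-> return 720

Final answer: 720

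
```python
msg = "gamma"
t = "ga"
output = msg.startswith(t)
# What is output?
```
Trace:
  msg='gamma'
  msg='gamma', t='ga'
  msg='gamma', t='ga', output=True

Final answer: True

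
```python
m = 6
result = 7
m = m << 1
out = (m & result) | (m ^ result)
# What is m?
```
Trace:
  m=6
  m=6, result=7
  m=12, result=7
  m=12, result=7, out=15

Final answer: 12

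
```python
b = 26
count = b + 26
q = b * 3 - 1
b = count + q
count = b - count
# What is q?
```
Trace:
  b=26
  b=26, count=52
  b=26, count=52, q=77
  b=129, count=52, q=77
  b=129, count=77, q=77

Final answer: 77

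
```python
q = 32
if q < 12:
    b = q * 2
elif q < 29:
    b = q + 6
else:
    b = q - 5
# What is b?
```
Trace:
  q=32
  q=32, b=27

Final answer: 27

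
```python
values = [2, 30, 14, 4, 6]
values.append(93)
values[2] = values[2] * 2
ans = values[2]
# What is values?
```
Trace:
  values=[2, 30, 14, 4, 6]
  values=[2, 30, 14, 4, 6, 93]
  values=[2, 30, 28, 4, 6, 93]
  values=[2, 30, 28, 4, 6, 93], ans=28

Final answer: [2, 30, 28, 4, 6, 93]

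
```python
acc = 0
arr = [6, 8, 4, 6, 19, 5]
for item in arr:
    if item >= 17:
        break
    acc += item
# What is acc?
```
Trace:
  acc=0
  acc=6, item=6
  acc=14, item=8
  acc=18, item=4
  acc=24, item=6
  acc=24, item=19

Final answer: 24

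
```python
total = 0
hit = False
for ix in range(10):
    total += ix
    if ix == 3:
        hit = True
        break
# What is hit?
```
Trace:
  total=0
  total=0, hit=False
  total=0, hit=False, ix=0
  total=1, hit=False, ix=1
  total=3, hit=False, ix=2
  total=6, hit=True, ix=3

Final answer: True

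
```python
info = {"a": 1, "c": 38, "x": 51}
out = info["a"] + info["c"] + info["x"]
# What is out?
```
Trace:
  info={'a': 1, 'c': 38, 'x': 51}
  info={'a': 1, 'c': 38, 'x': 51}, out=90

Final answer: 90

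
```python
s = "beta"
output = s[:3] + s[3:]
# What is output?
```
Trace:
  s='beta'
  s='beta', output='beta'

Final answer: 'beta'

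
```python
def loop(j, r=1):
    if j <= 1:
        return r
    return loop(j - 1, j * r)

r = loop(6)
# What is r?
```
Call trace:
loop(j=6, r=1)
  loop(j=5, r=6)
    loop(j=4, r=30)
      loop(j=3, r=120)
        loop(j=2, r=360)
          loop(j=1, r=720)
          -> return 720
        -> return 720
      -> return 720
    -> return 720
  -> return 720
-> return 720

Final answer: 720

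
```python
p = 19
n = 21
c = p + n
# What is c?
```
Trace:
  p=19
  p=19, n=21
  p=19, n=21, c=40

Final answer: 40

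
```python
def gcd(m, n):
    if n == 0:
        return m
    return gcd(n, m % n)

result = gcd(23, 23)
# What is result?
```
Call trace:
gcd(m=23, n=23)
  gcd(m=23, n=0)
  -> return 23
-> return 23

Final answer: 23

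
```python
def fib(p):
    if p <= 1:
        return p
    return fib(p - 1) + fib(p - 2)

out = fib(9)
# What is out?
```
Call trace (a repeated sub-call is expanded the first time; later identical calls just restate its return value):
fib(p=9)
  fib(p=8)
    fib(p=7)
      fib(p=6)
        fib(p=5)
          fib(p=4)
            fib(p=3)
              fib(p=2)
                fib(p=1)
                -> return 1
                fib(p=0)
                -> return 0
              -> return 1
              fib(p=1)
              -> return 1
            -> return 2
            fib(p=2) -> return 1  (same call as traced above)
          -> return 3
          fib(p=3) -> return 2  (same call as traced above)
        -> return 5
        fib(p=4) -> return 3  (same call as traced above)
      -> return 8
      fib(p=5) -> return 5  (same call as traced above)
    -> return 13
    fib(p=6) -> return 8  (same call as traced above)
  -> return 21
  fib(p=7) -> return 13  (same call as traced above)
-> return 34

Final answer: 34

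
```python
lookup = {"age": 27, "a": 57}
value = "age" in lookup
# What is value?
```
Trace:
  lookup={'age': 27, 'a': 57}
  lookup={'age': 27, 'a': 57}, value=True

Final answer: True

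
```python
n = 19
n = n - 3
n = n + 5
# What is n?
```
Trace:
  n=19
  n=16
  n=21

Final answer: 21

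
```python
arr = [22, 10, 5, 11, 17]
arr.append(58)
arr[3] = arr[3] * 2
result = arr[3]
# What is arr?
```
Trace:
  arr=[22, 10, 5, 11, 17]
  arr=[22, 10, 5, 11, 17, 58]
  arr=[22, 10, 5, 22, 17, 58]
  arr=[22, 10, 5, 22, 17, 58], result=22

Final answer: [22, 10, 5, 22, 17, 58]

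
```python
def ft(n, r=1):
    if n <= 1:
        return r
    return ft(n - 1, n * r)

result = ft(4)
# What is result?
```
Call trace:
ft(n=4, r=1)
  ft(n=3, r=4)
    ft(n=2, r=12)
      ft(n=1, r=24)
      -> return 24
    -> return 24
  -> return 24
-> return 24

Final answer: 24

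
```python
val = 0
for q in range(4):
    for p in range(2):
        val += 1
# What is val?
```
Trace:
  val=0
  val=1, q=0, p=0
  val=2, q=0, p=1
  val=3, q=1, p=0
  val=4, q=1, p=1
  val=5, q=2, p=0
  val=6, q=2, p=1
  val=7, q=3, p=0
  val=8, q=3, p=1

Final answer: 8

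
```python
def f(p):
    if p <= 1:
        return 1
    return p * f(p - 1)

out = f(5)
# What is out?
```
Call trace:
f(p=5)
  f(p=4)
    f(p=3)
      f(p=2)
        f(p=1)
        -> return 1
      -> return 2
    -> return 6
  -> return 24
-> return 120

Final answer: 120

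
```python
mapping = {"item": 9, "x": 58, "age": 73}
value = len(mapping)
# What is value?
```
Trace:
  mapping={'item': 9, 'x': 58, 'age': 73}
  mapping={'item': 9, 'x': 58, 'age': 73}, value=3

Final answer: 3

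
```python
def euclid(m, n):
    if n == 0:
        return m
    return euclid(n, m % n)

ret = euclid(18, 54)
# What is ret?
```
Call trace:
euclid(m=18, n=54)
  euclid(m=54, n=18)
    euclid(m=18, n=0)
    -> return 18
  -> return 18
-> return 18

Final answer: 18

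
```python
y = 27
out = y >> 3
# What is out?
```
Trace:
  y=27
  y=27, out=3

Final answer: 3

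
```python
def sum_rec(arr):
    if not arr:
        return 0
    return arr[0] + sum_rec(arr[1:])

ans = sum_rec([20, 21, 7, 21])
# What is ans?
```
Call trace:
sum_rec(arr=[20, 21, 7, 21])
  sum_rec(arr=[21, 7, 21])
    sum_rec(arr=[7, 21])
      sum_rec(arr=[21])
        sum_rec(arr=[])
        -> return 0
      -> return 21
    -> return 28
  -> return 49
-> return 69

Final answer: 69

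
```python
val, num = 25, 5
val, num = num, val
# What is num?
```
Trace:
  val=25, num=5
  val=5, num=25

Final answer: 25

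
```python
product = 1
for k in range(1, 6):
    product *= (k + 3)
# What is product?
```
Trace:
  product=1
  product=4, k=1
  product=20, k=2
  product=120, k=3
  product=840, k=4
  product=6720, k=5

Final answer: 6720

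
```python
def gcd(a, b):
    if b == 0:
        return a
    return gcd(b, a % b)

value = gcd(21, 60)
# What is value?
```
Call trace:
gcd(a=21, b=60)
  gcd(a=60, b=21)
    gcd(a=21, b=18)
      gcd(a=18, b=3)
        gcd(a=3, b=0)
        -> return 3
      -> return 3
    -> return 3
  -> return 3
-> return 3

Final answer: 3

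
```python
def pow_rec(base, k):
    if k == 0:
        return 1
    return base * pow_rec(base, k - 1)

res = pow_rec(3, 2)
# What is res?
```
Call trace:
pow_rec(base=3, k=2)
  pow_rec(base=3, k=1)
    pow_rec(base=3, k=0)
    -> return 1
  -> return 3
-> return 9

Final answer: 9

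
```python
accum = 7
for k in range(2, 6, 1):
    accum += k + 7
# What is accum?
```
Trace:
  accum=7
  accum=16, k=2
  accum=26, k=3
  accum=37, k=4
  accum=49, k=5

Final answer: 49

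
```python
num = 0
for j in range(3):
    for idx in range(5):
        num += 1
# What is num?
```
Trace:
  num=0
  num=1, j=0, idx=0
  num=2, j=0, idx=1
  num=3, j=0, idx=2
  num=4, j=0, idx=3
  num=5, j=0, idx=4
  num=6, j=1, idx=0
  num=7, j=1, idx=1
  num=8, j=1, idx=2
  num=9, j=1, idx=3
  num=10, j=1, idx=4
  num=11, j=2, idx=0
  num=12, j=2, idx=1
  num=13, j=2, idx=2
  num=14, j=2, idx=3
  num=15, j=2, idx=4

Final answer: 15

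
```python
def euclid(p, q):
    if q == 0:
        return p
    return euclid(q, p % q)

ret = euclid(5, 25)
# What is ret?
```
Call trace:
euclid(p=5, q=25)
  euclid(p=25, q=5)
    euclid(p=5, q=0)
    -> return 5
  -> return 5
-> return 5

Final answer: 5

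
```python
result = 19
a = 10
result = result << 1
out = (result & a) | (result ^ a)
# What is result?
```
Trace:
  result=19
  result=19, a=10
  result=38, a=10
  result=38, a=10, out=46

Final answer: 38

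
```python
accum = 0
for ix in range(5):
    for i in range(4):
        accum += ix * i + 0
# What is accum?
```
Trace:
  accum=0
  accum=0, ix=0, i=0
  accum=0, ix=0, i=1
  accum=0, ix=0, i=2
  accum=0, ix=0, i=3
  accum=0, ix=1, i=0
  accum=1, ix=1, i=1
  accum=3, ix=1, i=2
  accum=6, ix=1, i=3
  accum=6, ix=2, i=0
  accum=8, ix=2, i=1
  accum=12, ix=2, i=2
  accum=18, ix=2, i=3
  accum=18, ix=3, i=0
  accum=21, ix=3, i=1
  accum=27, ix=3, i=2
  accum=36, ix=3, i=3
  accum=36, ix=4, i=0
  accum=40, ix=4, i=1
  accum=48, ix=4, i=2
  accum=60, ix=4, i=3

Final answer: 60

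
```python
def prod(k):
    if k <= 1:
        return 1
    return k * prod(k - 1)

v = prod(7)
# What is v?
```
Call trace:
prod(k=7)
  prod(k=6)
    prod(k=5)
      prod(k=4)
        prod(k=3)
          prod(k=2)
            prod(k=1)
            -> return 1
          -> return 2
        -> return 6
      -> return 24
    -> return 120
  -> return 720
-> return 5040

Final answer: 5040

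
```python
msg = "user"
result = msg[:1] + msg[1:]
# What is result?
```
Trace:
  msg='user'
  msg='user', result='user'

Final answer: 'user'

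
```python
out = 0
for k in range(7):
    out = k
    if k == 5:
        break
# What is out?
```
Trace:
  out=0
  out=0, k=0
  out=1, k=1
  out=2, k=2
  out=3, k=3
  out=4, k=4
  out=5, k=5

Final answer: 5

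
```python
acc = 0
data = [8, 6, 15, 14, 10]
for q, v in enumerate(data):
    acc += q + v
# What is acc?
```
Trace:
  acc=0
  acc=8, q=0, v=8
  acc=15, q=1, v=6
  acc=32, q=2, v=15
  acc=49, q=3, v=14
  acc=63, q=4, v=10

Final answer: 63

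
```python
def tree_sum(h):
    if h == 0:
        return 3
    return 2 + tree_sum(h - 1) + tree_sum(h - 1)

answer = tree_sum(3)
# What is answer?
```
Call trace (a repeated sub-call is expanded the first time; later identical calls just restate its return value):
tree_sum(h=3)
  tree_sum(h=2)
    tree_sum(h=1)
      tree_sum(h=0)
      -> return 3
      tree_sum(h=0)
      -> return 3
    -> return 8
    tree_sum(h=1) -> return 8  (same call as traced above)
  -> return 18
  tree_sum(h=2) -> return 18  (same call as traced above)
-> return 38

Final answer: 38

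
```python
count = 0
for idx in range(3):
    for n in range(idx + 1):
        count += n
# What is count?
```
Trace:
  count=0
  count=0, idx=0, n=0
  count=0, idx=1, n=0
  count=1, idx=1, n=1
  count=1, idx=2, n=0
  count=2, idx=2, n=1
  count=4, idx=2, n=2

Final answer: 4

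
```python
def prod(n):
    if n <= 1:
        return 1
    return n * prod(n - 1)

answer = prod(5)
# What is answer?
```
Call trace:
prod(n=5)
  prod(n=4)
    prod(n=3)
      prod(n=2)
        prod(n=1)
        -> return 1
      -> return 2
    -> return 6
  -> return 24
-> return 120

Final answer: 120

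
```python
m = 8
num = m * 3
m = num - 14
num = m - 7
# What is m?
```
Trace:
  m=8
  m=8, num=24
  m=10, num=24
  m=10, num=3

Final answer: 10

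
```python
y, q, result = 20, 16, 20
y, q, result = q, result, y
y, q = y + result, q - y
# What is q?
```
Trace:
  y=20, q=16, result=20
  y=16, q=20, result=20
  y=36, q=4, result=20

Final answer: 4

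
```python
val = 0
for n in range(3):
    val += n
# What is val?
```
Trace:
  val=0
  val=0, n=0
  val=1, n=1
  val=3, n=2

Final answer: 3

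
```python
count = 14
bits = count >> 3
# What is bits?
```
Trace:
  count=14
  count=14, bits=1

Final answer: 1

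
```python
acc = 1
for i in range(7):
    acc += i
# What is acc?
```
Trace:
  acc=1
  acc=1, i=0
  acc=2, i=1
  acc=4, i=2
  acc=7, i=3
  acc=11, i=4
  acc=16, i=5
  acc=22, i=6

Final answer: 22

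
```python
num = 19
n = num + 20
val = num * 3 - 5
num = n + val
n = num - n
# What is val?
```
Trace:
  num=19
  num=19, n=39
  num=19, n=39, val=52
  num=91, n=39, val=52
  num=91, n=52, val=52

Final answer: 52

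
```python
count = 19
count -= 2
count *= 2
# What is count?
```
Trace:
  count=19
  count=17
  count=34

Final answer: 34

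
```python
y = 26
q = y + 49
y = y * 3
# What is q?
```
Trace:
  y=26
  y=26, q=75
  y=78, q=75

Final answer: 75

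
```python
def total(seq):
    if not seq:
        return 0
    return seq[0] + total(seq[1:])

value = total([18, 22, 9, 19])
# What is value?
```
Call trace:
total(seq=[18, 22, 9, 19])
  total(seq=[22, 9, 19])
    total(seq=[9, 19])
      total(seq=[19])
        total(seq=[])
        -> return 0
      -> return 19
    -> return 28
  -> return 50
-> return 68

Final answer: 68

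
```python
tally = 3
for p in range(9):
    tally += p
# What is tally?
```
Trace:
  tally=3
  tally=3, p=0
  tally=4, p=1
  tally=6, p=2
  tally=9, p=3
  tally=13, p=4
  tally=18, p=5
  tally=24, p=6
  tally=31, p=7
  tally=39, p=8

Final answer: 39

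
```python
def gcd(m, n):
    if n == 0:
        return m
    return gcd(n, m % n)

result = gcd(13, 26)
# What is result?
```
Call trace:
gcd(m=13, n=26)
  gcd(m=26, n=13)
    gcd(m=13, n=0)
    -> return 13
  -> return 13
-> return 13

Final answer: 13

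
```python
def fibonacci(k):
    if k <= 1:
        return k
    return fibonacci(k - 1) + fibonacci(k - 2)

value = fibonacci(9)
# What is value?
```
Call trace (a repeated sub-call is expanded the first time; later identical calls just restate its return value):
fibonacci(k=9)
  fibonacci(k=8)
    fibonacci(k=7)
      fibonacci(k=6)
        fibonacci(k=5)
          fibonacci(k=4)
            fibonacci(k=3)
              fibonacci(k=2)
                fibonacci(k=1)
                -> return 1
                fibonacci(k=0)
                -> return 0
              -> return 1
              fibonacci(k=1)
              -> return 1
            -> return 2
            fibonacci(k=2) -> return 1  (same call as traced above)
          -> return 3
          fibonacci(k=3) -> return 2  (same call as traced above)
        -> return 5
        fibonacci(k=4) -> return 3  (same call as traced above)
      -> return 8
      fibonacci(k=5) -> return 5  (same call as traced above)
    -> return 13
    fibonacci(k=6) -> return 8  (same call as traced above)
  -> return 21
  fibonacci(k=7) -> return 13  (same call as traced above)
-> return 34

Final answer: 34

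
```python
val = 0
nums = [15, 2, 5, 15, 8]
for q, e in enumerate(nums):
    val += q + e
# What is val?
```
Trace:
  val=0
  val=15, q=0, e=15
  val=18, q=1, e=2
  val=25, q=2, e=5
  val=43, q=3, e=15
  val=55, q=4, e=8

Final answer: 55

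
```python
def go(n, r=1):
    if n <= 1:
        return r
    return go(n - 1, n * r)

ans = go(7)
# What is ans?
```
Call trace:
go(n=7, r=1)
  go(n=6, r=7)
    go(n=5, r=42)
      go(n=4, r=210)
        go(n=3, r=840)
          go(n=2, r=2520)
            go(n=1, r=5040)
            -> return 5040
          -> return 5040
        -> return 5040
      -> return 5040
    -> return 5040
  -> return 5040
-> return 5040

Final answer: 5040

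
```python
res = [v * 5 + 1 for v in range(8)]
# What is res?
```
Trace:
  v=0
  v=1
  v=2
  v=3
  v=4
  v=5
  v=6
  v=7
  res=[1, 6, 11, 16, 21, 26, 31, 36]

Final answer: [1, 6, 11, 16, 21, 26, 31, 36]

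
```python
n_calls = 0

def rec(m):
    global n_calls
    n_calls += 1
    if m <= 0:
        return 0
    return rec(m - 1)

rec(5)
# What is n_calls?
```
Call trace:
rec(m=5)
  rec(m=4)
    rec(m=3)
      rec(m=2)
        rec(m=1)
          rec(m=0)
          -> return 0
        -> return 0
      -> return 0
    -> return 0
  -> return 0
-> return 0

n_calls is incremented once per call. rec is entered once for each m = 5, 4, 3, 2, 1, 0 (the m <= 0 call returns without recursing), i.e. 5 + 1 calls.
n_calls = 6

Final answer: 6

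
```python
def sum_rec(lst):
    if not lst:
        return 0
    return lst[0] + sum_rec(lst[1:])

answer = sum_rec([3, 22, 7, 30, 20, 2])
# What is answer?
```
Call trace:
sum_rec(lst=[3, 22, 7, 30, 20, 2])
  sum_rec(lst=[22, 7, 30, 20, 2])
    sum_rec(lst=[7, 30, 20, 2])
      sum_rec(lst=[30, 20, 2])
        sum_rec(lst=[20, 2])
          sum_rec(lst=[2])
            sum_rec(lst=[])
            -> return 0
          -> return 2
        -> return 22
      -> return 52
    -> return 59
  -> return 81
-> return 84

Final answer: 84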